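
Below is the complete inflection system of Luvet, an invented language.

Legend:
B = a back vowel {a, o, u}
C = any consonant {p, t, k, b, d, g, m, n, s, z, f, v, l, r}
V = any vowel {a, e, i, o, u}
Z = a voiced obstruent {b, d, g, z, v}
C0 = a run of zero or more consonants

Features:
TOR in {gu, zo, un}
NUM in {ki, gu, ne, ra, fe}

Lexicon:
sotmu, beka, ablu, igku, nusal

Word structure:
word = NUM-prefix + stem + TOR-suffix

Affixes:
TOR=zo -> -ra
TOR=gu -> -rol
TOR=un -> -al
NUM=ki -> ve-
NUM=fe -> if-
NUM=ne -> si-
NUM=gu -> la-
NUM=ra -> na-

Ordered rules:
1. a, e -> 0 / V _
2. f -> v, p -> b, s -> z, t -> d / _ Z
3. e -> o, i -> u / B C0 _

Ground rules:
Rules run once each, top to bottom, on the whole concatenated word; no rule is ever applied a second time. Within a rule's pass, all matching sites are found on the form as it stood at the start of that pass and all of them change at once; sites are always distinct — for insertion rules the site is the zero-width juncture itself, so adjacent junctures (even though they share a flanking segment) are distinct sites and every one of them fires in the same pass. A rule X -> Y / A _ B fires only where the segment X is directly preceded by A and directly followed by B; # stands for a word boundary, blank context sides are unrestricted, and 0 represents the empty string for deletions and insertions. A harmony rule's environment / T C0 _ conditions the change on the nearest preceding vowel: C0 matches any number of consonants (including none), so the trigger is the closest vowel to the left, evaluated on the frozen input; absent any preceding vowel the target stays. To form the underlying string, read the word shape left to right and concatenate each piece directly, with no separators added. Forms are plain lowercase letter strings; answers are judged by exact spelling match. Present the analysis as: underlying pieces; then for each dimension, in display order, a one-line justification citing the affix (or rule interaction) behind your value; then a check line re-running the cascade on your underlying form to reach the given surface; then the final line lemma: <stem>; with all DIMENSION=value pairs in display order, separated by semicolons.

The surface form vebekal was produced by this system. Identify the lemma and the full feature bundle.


underlying: ve-beka-al
TOR=un - signalled by the affix -al
NUM=ki - signalled by the affix ve-
check: vebekaal -> vebekal -> vebekal -> vebekal
lemma: beka; TOR=un; NUM=ki


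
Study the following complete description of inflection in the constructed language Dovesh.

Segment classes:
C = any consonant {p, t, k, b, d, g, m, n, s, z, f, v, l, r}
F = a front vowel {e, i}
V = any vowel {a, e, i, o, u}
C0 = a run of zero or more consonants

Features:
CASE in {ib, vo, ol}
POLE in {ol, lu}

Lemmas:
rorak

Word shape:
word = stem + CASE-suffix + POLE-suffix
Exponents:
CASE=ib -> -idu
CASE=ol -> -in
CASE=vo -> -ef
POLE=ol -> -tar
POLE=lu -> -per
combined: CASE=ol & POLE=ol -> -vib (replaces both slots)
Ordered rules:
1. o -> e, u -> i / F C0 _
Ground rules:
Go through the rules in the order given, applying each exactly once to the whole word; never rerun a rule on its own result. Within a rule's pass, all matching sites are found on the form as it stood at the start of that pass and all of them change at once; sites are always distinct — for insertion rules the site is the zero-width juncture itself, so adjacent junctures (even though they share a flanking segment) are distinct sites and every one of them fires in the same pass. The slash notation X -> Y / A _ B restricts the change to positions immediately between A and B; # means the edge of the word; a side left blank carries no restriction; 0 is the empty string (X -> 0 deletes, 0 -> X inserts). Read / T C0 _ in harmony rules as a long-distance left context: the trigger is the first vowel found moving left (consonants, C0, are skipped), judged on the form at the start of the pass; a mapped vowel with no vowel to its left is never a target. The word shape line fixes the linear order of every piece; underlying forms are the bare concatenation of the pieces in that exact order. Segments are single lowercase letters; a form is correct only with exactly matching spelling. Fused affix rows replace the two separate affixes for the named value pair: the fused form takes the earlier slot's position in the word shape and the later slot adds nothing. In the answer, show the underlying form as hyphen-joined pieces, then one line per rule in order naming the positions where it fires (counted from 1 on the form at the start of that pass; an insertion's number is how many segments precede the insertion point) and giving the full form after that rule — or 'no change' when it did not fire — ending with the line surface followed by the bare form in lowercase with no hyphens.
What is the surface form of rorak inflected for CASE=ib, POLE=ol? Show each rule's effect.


underlying: rorak-idu-tar
1. o -> e, u -> i / F C0 _: fires at position(s) 8: rorakiditar
surface: rorakiditar


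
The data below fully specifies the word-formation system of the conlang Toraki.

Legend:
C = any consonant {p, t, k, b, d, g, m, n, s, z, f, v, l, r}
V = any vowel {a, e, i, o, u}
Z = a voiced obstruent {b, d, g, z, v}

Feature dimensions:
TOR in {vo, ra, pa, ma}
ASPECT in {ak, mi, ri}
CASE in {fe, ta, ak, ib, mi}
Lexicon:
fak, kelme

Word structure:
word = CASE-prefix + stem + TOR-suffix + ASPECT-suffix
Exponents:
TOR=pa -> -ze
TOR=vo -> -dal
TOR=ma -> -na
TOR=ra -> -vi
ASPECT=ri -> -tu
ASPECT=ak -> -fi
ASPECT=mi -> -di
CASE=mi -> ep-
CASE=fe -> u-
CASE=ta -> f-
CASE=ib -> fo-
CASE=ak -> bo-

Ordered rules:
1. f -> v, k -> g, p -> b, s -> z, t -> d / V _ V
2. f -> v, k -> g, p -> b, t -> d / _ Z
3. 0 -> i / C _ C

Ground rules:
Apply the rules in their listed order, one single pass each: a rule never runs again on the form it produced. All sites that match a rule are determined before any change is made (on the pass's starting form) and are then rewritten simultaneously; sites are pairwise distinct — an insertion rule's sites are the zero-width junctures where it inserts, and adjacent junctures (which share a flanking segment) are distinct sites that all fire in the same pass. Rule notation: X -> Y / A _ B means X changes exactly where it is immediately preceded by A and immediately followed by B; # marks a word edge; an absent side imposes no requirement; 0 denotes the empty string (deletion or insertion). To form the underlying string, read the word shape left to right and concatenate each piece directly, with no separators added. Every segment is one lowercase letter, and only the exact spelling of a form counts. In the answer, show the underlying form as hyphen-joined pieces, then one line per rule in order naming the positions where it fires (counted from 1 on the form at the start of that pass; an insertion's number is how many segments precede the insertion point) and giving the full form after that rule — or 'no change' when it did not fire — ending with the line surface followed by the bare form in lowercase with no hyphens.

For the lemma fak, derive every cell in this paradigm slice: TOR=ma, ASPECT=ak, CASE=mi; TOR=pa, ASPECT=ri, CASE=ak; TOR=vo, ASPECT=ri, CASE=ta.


cell TOR=ma, ASPECT=ak, CASE=mi:
underlying: ep-fak-na-fi
1. f -> v, k -> g, p -> b, s -> z, t -> d / V _ V: fires at position(s) 8: epfaknavi
2. f -> v, k -> g, p -> b, t -> d / _ Z: no change
3. 0 -> i / C _ C: inserts after position(s) 2, 5: epifakinavi
surface: epifakinavi

cell TOR=pa, ASPECT=ri, CASE=ak:
underlying: bo-fak-ze-tu
1. f -> v, k -> g, p -> b, s -> z, t -> d / V _ V: fires at position(s) 3, 8: bovakzedu
2. f -> v, k -> g, p -> b, t -> d / _ Z: fires at position(s) 5: bovagzedu
3. 0 -> i / C _ C: inserts after position(s) 5: bovagizedu
surface: bovagizedu

cell TOR=vo, ASPECT=ri, CASE=ta:
underlying: f-fak-dal-tu
1. f -> v, k -> g, p -> b, s -> z, t -> d / V _ V: no change
2. f -> v, k -> g, p -> b, t -> d / _ Z: fires at position(s) 4: ffagdaltu
3. 0 -> i / C _ C: inserts after position(s) 1, 4, 7: fifagidalitu
surface: fifagidalitu


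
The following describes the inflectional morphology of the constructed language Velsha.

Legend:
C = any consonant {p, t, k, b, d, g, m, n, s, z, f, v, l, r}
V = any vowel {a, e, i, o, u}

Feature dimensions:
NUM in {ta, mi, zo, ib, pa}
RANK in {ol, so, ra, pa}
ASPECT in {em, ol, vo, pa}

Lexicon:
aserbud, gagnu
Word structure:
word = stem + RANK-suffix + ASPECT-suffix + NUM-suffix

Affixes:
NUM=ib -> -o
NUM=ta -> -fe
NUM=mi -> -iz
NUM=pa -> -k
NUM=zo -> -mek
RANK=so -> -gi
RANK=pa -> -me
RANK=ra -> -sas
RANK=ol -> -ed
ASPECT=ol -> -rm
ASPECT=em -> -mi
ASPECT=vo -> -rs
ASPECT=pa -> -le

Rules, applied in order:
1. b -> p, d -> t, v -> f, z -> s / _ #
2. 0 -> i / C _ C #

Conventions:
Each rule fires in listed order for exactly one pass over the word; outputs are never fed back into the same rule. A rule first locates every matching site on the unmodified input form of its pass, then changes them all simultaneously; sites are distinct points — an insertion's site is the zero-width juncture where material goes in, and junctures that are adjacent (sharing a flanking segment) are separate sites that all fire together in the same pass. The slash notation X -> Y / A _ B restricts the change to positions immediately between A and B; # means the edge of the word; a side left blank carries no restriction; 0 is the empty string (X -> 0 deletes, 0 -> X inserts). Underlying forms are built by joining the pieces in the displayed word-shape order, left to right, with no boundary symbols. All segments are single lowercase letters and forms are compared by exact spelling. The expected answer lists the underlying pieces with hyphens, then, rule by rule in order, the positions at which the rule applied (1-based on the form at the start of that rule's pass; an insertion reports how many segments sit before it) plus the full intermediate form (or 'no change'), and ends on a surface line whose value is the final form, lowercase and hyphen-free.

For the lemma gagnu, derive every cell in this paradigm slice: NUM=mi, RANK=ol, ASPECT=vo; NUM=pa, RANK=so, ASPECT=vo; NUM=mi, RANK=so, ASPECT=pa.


cell NUM=mi, RANK=ol, ASPECT=vo:
underlying: gagnu-ed-rs-iz
1. b -> p, d -> t, v -> f, z -> s / _ #: fires at position(s) 11: gagnuedrsis
2. 0 -> i / C _ C #: no change
surface: gagnuedrsis

cell NUM=pa, RANK=so, ASPECT=vo:
underlying: gagnu-gi-rs-k
1. b -> p, d -> t, v -> f, z -> s / _ #: no change
2. 0 -> i / C _ C #: inserts after position(s) 9: gagnugirsik
surface: gagnugirsik

cell NUM=mi, RANK=so, ASPECT=pa:
underlying: gagnu-gi-le-iz
1. b -> p, d -> t, v -> f, z -> s / _ #: fires at position(s) 11: gagnugileis
2. 0 -> i / C _ C #: no change
surface: gagnugileis


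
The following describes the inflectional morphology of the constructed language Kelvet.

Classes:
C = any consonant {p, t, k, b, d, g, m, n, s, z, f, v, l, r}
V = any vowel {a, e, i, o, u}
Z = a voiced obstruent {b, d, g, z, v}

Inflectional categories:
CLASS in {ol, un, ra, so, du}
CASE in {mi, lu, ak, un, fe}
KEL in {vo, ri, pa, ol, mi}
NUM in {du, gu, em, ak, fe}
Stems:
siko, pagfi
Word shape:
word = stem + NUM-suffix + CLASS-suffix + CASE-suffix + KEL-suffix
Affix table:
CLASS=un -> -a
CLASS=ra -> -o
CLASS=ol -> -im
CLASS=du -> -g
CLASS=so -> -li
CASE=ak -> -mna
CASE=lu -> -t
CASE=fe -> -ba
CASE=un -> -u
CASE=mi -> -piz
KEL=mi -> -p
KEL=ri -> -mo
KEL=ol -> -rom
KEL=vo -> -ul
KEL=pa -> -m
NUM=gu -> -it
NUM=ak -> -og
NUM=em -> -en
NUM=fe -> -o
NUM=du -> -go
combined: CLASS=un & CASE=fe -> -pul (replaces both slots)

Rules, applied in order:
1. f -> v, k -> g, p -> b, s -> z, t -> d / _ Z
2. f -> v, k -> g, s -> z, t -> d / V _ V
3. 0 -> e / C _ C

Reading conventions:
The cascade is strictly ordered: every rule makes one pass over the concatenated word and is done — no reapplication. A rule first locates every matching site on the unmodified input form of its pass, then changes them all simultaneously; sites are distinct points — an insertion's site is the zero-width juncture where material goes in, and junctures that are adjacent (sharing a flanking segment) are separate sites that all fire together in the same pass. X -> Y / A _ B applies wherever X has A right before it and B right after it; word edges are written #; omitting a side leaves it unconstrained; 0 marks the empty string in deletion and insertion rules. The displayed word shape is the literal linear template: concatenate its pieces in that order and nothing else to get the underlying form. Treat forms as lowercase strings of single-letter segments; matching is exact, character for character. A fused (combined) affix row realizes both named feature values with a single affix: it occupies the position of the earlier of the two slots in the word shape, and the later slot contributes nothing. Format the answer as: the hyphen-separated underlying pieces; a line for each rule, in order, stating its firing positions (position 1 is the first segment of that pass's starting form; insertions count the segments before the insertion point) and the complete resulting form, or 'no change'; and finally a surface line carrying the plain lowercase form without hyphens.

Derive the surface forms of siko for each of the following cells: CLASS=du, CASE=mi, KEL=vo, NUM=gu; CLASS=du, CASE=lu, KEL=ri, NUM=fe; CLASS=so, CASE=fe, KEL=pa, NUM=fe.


cell CLASS=du, CASE=mi, KEL=vo, NUM=gu:
underlying: siko-it-g-piz-ul
1. f -> v, k -> g, p -> b, s -> z, t -> d / _ Z: fires at position(s) 6: sikoidgpizul
2. f -> v, k -> g, s -> z, t -> d / V _ V: fires at position(s) 3: sigoidgpizul
3. 0 -> e / C _ C: inserts after position(s) 6, 7: sigoidegepizul
surface: sigoidegepizul

cell CLASS=du, CASE=lu, KEL=ri, NUM=fe:
underlying: siko-o-g-t-mo
1. f -> v, k -> g, p -> b, s -> z, t -> d / _ Z: no change
2. f -> v, k -> g, s -> z, t -> d / V _ V: fires at position(s) 3: sigoogtmo
3. 0 -> e / C _ C: inserts after position(s) 6, 7: sigoogetemo
surface: sigoogetemo

cell CLASS=so, CASE=fe, KEL=pa, NUM=fe:
underlying: siko-o-li-ba-m
1. f -> v, k -> g, p -> b, s -> z, t -> d / _ Z: no change
2. f -> v, k -> g, s -> z, t -> d / V _ V: fires at position(s) 3: sigoolibam
3. 0 -> e / C _ C: no change
surface: sigoolibam


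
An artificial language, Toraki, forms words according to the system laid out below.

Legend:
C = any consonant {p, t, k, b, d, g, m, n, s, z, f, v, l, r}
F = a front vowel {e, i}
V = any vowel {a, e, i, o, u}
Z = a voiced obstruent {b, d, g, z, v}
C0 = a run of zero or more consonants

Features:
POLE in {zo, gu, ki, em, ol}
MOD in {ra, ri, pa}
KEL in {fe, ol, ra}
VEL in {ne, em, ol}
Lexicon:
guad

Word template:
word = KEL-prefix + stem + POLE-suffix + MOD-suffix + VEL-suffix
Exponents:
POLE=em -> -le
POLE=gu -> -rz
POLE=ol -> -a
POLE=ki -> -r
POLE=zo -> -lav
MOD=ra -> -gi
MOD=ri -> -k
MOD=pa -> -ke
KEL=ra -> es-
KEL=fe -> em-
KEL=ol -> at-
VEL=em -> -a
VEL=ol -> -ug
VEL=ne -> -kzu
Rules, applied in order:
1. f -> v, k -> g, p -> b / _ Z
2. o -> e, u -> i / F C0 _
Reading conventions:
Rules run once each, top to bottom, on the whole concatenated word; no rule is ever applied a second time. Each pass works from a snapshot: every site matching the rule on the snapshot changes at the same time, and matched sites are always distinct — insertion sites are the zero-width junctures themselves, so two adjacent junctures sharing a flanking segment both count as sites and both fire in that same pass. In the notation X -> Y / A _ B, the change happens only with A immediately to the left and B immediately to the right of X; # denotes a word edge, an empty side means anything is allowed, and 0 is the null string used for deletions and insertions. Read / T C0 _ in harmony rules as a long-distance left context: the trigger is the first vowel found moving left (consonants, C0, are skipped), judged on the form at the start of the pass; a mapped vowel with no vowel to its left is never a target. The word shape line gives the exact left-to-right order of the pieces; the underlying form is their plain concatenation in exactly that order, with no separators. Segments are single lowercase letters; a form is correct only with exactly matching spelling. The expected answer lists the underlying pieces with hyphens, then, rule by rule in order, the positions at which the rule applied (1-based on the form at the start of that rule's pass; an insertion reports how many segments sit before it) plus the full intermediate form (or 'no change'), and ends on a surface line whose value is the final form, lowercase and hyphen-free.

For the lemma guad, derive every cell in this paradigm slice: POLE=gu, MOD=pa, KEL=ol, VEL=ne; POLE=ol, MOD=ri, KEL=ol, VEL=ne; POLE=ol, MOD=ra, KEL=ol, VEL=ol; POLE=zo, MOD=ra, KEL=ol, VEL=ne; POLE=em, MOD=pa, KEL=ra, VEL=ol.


cell POLE=gu, MOD=pa, KEL=ol, VEL=ne:
underlying: at-guad-rz-ke-kzu
1. f -> v, k -> g, p -> b / _ Z: fires at position(s) 11: atguadrzkegzu
2. o -> e, u -> i / F C0 _: fires at position(s) 13: atguadrzkegzi
surface: atguadrzkegzi

cell POLE=ol, MOD=ri, KEL=ol, VEL=ne:
underlying: at-guad-a-k-kzu
1. f -> v, k -> g, p -> b / _ Z: fires at position(s) 9: atguadakgzu
2. o -> e, u -> i / F C0 _: no change
surface: atguadakgzu

cell POLE=ol, MOD=ra, KEL=ol, VEL=ol:
underlying: at-guad-a-gi-ug
1. f -> v, k -> g, p -> b / _ Z: no change
2. o -> e, u -> i / F C0 _: fires at position(s) 10: atguadagiig
surface: atguadagiig

cell POLE=zo, MOD=ra, KEL=ol, VEL=ne:
underlying: at-guad-lav-gi-kzu
1. f -> v, k -> g, p -> b / _ Z: fires at position(s) 12: atguadlavgigzu
2. o -> e, u -> i / F C0 _: fires at position(s) 14: atguadlavgigzi
surface: atguadlavgigzi

cell POLE=em, MOD=pa, KEL=ra, VEL=ol:
underlying: es-guad-le-ke-ug
1. f -> v, k -> g, p -> b / _ Z: no change
2. o -> e, u -> i / F C0 _: fires at position(s) 4, 11: esgiadlekeig
surface: esgiadlekeig


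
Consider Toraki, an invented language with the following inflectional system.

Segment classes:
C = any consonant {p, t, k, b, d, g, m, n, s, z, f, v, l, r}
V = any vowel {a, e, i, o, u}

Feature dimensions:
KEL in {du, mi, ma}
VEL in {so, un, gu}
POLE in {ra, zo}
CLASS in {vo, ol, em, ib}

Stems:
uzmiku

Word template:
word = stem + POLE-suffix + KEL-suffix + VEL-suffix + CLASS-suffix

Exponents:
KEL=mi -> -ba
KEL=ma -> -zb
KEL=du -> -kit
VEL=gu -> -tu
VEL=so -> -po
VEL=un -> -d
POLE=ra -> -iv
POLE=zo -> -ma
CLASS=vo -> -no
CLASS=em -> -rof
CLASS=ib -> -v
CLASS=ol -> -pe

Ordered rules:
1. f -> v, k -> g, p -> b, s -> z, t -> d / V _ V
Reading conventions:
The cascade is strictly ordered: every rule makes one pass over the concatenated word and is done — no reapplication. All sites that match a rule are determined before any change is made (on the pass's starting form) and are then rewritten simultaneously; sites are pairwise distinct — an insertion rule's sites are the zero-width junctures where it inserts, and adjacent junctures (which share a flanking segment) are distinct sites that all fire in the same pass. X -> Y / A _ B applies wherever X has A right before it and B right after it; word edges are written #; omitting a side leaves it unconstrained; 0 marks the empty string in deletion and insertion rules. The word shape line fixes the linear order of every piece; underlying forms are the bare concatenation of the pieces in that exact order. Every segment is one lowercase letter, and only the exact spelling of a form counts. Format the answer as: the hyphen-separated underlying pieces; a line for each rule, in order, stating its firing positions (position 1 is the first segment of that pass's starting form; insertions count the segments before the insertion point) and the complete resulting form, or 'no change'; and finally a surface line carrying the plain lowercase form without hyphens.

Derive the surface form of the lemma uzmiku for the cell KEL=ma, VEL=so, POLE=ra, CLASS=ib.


underlying: uzmiku-iv-zb-po-v
1. f -> v, k -> g, p -> b, s -> z, t -> d / V _ V: fires at position(s) 5: uzmiguivzbpov
surface: uzmiguivzbpov


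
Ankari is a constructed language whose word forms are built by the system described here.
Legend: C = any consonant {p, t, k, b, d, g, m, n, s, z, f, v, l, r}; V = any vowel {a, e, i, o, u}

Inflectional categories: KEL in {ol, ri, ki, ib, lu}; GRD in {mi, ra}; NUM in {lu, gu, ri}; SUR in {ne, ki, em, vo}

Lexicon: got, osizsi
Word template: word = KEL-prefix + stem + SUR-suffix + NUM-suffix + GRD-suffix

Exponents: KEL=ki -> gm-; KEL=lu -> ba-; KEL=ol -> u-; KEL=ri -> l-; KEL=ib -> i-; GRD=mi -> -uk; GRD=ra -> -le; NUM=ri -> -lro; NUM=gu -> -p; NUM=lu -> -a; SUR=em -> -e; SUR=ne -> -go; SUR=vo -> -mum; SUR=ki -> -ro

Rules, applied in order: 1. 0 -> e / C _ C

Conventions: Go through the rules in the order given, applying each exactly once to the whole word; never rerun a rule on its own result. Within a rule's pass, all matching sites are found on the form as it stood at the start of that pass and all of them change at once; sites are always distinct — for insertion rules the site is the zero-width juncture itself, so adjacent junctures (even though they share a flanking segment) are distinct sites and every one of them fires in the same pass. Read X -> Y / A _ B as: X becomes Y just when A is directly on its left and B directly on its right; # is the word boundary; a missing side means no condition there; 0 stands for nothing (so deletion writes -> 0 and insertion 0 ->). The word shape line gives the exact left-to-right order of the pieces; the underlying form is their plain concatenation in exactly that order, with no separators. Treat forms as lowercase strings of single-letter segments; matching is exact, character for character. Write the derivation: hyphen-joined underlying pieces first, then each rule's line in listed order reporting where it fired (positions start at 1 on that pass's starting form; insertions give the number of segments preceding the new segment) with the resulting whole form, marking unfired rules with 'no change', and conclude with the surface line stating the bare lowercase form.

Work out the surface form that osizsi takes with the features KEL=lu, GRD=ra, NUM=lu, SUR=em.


underlying: ba-osizsi-e-a-le
1. 0 -> e / C _ C: inserts after position(s) 6: baosizesieale
surface: baosizesieale


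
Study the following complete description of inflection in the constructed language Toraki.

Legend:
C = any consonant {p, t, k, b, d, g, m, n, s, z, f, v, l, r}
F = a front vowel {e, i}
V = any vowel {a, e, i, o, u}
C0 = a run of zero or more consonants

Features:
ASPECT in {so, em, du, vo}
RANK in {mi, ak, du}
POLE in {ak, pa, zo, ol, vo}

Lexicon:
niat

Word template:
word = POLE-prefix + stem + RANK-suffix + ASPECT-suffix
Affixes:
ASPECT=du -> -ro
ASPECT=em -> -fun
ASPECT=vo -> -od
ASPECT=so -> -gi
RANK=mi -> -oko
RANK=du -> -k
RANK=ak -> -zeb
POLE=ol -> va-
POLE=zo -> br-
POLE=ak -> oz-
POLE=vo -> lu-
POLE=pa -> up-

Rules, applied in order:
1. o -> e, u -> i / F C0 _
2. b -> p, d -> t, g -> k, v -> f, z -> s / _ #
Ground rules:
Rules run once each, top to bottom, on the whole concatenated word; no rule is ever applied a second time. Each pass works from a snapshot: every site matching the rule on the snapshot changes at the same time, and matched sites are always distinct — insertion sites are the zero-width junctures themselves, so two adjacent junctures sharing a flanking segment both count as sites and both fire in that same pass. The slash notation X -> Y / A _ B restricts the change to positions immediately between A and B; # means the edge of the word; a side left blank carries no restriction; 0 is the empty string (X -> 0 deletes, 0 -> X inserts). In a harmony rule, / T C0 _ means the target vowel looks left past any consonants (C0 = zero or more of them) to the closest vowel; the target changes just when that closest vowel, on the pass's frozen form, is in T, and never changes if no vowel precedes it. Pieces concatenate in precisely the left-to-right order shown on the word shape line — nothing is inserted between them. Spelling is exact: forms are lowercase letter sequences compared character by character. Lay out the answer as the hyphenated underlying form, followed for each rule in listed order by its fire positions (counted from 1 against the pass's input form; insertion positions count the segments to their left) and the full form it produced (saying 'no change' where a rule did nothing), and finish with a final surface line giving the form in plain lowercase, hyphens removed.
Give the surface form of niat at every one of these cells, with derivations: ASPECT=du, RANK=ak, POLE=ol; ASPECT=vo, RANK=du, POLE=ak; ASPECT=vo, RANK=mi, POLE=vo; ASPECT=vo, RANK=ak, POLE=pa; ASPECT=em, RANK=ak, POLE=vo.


cell ASPECT=du, RANK=ak, POLE=ol:
underlying: va-niat-zeb-ro
1. o -> e, u -> i / F C0 _: fires at position(s) 11: vaniatzebre
2. b -> p, d -> t, g -> k, v -> f, z -> s / _ #: no change
surface: vaniatzebre

cell ASPECT=vo, RANK=du, POLE=ak:
underlying: oz-niat-k-od
1. o -> e, u -> i / F C0 _: no change
2. b -> p, d -> t, g -> k, v -> f, z -> s / _ #: fires at position(s) 9: ozniatkot
surface: ozniatkot

cell ASPECT=vo, RANK=mi, POLE=vo:
underlying: lu-niat-oko-od
1. o -> e, u -> i / F C0 _: no change
2. b -> p, d -> t, g -> k, v -> f, z -> s / _ #: fires at position(s) 11: luniatokoot
surface: luniatokoot

cell ASPECT=vo, RANK=ak, POLE=pa:
underlying: up-niat-zeb-od
1. o -> e, u -> i / F C0 _: fires at position(s) 10: upniatzebed
2. b -> p, d -> t, g -> k, v -> f, z -> s / _ #: fires at position(s) 11: upniatzebet
surface: upniatzebet

cell ASPECT=em, RANK=ak, POLE=vo:
underlying: lu-niat-zeb-fun
1. o -> e, u -> i / F C0 _: fires at position(s) 11: luniatzebfin
2. b -> p, d -> t, g -> k, v -> f, z -> s / _ #: no change
surface: luniatzebfin


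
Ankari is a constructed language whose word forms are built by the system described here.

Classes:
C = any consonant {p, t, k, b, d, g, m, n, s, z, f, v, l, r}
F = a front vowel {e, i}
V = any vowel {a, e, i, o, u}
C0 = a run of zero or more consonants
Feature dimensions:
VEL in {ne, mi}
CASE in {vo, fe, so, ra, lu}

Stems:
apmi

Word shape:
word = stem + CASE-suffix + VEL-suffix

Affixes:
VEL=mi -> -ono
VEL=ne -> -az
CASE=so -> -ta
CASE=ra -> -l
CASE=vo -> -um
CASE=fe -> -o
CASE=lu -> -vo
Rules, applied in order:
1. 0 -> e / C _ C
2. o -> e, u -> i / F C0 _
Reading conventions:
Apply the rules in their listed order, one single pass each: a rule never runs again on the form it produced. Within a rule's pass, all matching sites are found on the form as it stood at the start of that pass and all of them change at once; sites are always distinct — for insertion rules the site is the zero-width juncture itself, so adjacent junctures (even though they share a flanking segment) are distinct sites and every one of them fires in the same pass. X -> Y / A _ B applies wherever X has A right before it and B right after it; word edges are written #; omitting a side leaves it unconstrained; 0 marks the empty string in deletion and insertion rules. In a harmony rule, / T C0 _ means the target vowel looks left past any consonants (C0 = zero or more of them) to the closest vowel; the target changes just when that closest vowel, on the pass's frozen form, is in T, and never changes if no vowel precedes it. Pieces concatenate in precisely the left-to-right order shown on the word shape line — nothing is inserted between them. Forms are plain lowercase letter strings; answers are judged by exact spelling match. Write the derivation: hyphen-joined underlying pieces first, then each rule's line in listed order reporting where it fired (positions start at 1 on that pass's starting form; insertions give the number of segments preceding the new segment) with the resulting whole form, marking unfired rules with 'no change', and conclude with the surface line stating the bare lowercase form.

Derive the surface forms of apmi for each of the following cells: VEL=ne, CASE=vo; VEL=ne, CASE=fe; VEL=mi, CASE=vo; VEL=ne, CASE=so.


cell VEL=ne, CASE=vo:
underlying: apmi-um-az
1. 0 -> e / C _ C: inserts after position(s) 2: apemiumaz
2. o -> e, u -> i / F C0 _: fires at position(s) 6: apemiimaz
surface: apemiimaz

cell VEL=ne, CASE=fe:
underlying: apmi-o-az
1. 0 -> e / C _ C: inserts after position(s) 2: apemioaz
2. o -> e, u -> i / F C0 _: fires at position(s) 6: apemieaz
surface: apemieaz

cell VEL=mi, CASE=vo:
underlying: apmi-um-ono
1. 0 -> e / C _ C: inserts after position(s) 2: apemiumono
2. o -> e, u -> i / F C0 _: fires at position(s) 6: apemiimono
surface: apemiimono

cell VEL=ne, CASE=so:
underlying: apmi-ta-az
1. 0 -> e / C _ C: inserts after position(s) 2: apemitaaz
2. o -> e, u -> i / F C0 _: no change
surface: apemitaaz


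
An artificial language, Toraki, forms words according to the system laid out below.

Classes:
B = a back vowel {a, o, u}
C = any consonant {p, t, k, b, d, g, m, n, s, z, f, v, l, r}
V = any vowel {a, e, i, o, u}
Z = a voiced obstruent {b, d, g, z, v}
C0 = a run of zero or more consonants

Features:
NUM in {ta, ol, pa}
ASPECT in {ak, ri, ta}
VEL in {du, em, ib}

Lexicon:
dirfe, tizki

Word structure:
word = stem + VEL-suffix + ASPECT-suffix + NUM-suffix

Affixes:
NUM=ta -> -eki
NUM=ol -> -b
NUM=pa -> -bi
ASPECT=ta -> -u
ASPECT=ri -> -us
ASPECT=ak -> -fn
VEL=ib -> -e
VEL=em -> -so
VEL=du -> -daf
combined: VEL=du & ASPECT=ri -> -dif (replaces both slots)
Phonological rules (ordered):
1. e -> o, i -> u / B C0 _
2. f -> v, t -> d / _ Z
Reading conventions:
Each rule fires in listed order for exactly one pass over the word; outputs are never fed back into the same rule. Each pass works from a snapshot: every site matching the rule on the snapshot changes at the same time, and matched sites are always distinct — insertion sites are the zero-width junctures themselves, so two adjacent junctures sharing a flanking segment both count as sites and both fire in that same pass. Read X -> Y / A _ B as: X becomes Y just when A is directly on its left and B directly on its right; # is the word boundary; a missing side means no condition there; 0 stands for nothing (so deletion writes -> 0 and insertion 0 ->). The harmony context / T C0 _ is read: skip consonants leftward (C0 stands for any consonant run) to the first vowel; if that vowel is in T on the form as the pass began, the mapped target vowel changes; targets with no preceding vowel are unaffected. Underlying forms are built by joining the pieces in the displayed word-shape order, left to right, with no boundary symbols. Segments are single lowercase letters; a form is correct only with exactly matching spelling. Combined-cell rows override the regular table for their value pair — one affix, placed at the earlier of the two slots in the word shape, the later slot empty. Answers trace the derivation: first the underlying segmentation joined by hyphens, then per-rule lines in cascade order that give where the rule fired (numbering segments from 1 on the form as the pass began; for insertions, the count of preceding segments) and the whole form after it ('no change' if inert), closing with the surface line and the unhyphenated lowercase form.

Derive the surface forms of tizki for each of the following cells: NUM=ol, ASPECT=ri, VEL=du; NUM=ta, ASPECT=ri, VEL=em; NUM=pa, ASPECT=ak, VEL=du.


cell NUM=ol, ASPECT=ri, VEL=du:
underlying: tizki-dif-b
1. e -> o, i -> u / B C0 _: no change
2. f -> v, t -> d / _ Z: fires at position(s) 8: tizkidivb
surface: tizkidivb

cell NUM=ta, ASPECT=ri, VEL=em:
underlying: tizki-so-us-eki
1. e -> o, i -> u / B C0 _: fires at position(s) 10: tizkisousoki
2. f -> v, t -> d / _ Z: no change
surface: tizkisousoki

cell NUM=pa, ASPECT=ak, VEL=du:
underlying: tizki-daf-fn-bi
1. e -> o, i -> u / B C0 _: fires at position(s) 12: tizkidaffnbu
2. f -> v, t -> d / _ Z: no change
surface: tizkidaffnbu


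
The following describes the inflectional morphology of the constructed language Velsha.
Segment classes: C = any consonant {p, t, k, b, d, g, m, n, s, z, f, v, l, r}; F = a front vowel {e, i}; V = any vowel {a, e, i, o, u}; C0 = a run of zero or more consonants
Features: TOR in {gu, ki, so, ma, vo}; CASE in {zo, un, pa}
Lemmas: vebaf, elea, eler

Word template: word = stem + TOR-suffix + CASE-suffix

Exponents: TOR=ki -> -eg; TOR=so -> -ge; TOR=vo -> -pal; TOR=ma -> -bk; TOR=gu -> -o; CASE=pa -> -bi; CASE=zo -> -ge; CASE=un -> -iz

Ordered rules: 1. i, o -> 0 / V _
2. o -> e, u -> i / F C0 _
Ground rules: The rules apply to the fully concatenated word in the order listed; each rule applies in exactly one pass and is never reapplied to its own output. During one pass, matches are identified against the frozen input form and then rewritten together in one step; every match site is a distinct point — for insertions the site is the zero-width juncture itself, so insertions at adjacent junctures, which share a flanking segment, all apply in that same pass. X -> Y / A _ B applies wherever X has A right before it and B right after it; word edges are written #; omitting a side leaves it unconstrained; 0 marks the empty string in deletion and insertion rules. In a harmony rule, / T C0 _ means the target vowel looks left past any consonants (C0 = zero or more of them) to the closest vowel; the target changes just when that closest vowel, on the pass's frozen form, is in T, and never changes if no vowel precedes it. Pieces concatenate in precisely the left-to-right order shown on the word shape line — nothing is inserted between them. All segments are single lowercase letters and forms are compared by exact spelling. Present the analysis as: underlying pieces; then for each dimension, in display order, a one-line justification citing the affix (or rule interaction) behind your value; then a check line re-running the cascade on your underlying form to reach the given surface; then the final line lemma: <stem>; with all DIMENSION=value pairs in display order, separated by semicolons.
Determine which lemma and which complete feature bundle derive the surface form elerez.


underlying: eler-o-iz
TOR=gu - signalled by the affix -o
CASE=un - signalled by the affix -iz
check: eleroiz -> eleroz -> elerez
lemma: eler; TOR=gu; CASE=un


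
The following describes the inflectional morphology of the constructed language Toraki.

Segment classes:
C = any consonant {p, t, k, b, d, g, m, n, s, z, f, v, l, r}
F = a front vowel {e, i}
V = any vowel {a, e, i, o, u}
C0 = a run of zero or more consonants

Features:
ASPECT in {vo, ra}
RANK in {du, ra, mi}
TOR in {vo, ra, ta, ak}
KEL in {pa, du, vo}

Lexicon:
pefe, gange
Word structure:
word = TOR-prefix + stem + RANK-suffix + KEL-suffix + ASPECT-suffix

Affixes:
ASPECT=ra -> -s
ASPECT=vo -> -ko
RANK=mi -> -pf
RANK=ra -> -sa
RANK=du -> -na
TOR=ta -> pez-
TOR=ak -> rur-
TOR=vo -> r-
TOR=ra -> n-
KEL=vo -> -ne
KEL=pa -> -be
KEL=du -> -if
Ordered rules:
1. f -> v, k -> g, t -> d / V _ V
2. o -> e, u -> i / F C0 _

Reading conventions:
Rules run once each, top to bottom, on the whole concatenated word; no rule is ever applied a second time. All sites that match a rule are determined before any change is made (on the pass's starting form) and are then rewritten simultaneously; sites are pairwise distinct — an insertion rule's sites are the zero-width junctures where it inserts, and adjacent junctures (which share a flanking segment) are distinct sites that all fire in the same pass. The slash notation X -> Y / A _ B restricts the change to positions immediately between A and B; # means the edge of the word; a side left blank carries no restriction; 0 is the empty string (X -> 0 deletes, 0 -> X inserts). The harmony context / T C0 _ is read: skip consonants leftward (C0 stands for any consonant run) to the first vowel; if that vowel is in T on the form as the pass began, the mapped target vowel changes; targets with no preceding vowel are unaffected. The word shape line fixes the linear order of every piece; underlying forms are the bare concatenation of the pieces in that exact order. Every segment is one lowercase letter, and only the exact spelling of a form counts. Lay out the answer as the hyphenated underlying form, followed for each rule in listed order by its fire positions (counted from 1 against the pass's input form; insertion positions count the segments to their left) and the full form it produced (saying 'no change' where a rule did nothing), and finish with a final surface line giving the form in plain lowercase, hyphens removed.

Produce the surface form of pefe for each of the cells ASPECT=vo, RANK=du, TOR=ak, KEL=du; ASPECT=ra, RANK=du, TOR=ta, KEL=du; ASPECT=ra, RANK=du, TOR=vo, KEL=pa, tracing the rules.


cell ASPECT=vo, RANK=du, TOR=ak, KEL=du:
underlying: rur-pefe-na-if-ko
1. f -> v, k -> g, t -> d / V _ V: fires at position(s) 6: rurpevenaifko
2. o -> e, u -> i / F C0 _: fires at position(s) 13: rurpevenaifke
surface: rurpevenaifke

cell ASPECT=ra, RANK=du, TOR=ta, KEL=du:
underlying: pez-pefe-na-if-s
1. f -> v, k -> g, t -> d / V _ V: fires at position(s) 6: pezpevenaifs
2. o -> e, u -> i / F C0 _: no change
surface: pezpevenaifs

cell ASPECT=ra, RANK=du, TOR=vo, KEL=pa:
underlying: r-pefe-na-be-s
1. f -> v, k -> g, t -> d / V _ V: fires at position(s) 4: rpevenabes
2. o -> e, u -> i / F C0 _: no change
surface: rpevenabes


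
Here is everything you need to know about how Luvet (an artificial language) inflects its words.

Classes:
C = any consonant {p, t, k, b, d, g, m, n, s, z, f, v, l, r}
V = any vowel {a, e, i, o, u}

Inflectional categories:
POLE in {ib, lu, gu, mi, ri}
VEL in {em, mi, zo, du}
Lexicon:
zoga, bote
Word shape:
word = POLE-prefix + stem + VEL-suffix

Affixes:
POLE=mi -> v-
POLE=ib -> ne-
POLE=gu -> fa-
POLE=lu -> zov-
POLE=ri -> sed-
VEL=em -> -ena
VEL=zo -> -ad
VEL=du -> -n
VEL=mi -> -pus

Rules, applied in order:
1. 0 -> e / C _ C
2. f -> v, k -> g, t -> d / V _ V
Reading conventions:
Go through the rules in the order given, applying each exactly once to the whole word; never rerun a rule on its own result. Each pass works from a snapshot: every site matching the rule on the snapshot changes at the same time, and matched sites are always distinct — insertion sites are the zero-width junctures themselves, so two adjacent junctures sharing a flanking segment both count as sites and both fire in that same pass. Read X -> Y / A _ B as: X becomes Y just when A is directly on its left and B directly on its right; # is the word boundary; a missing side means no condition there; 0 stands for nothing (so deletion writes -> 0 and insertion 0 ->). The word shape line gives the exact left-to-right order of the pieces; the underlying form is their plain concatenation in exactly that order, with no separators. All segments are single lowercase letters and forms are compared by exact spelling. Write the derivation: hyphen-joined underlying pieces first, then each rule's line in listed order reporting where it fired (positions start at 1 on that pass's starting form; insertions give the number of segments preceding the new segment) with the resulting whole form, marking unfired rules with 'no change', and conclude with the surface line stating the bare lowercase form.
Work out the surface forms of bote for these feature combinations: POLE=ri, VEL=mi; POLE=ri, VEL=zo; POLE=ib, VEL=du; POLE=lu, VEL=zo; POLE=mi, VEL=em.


cell POLE=ri, VEL=mi:
underlying: sed-bote-pus
1. 0 -> e / C _ C: inserts after position(s) 3: sedebotepus
2. f -> v, k -> g, t -> d / V _ V: fires at position(s) 7: sedebodepus
surface: sedebodepus

cell POLE=ri, VEL=zo:
underlying: sed-bote-ad
1. 0 -> e / C _ C: inserts after position(s) 3: sedebotead
2. f -> v, k -> g, t -> d / V _ V: fires at position(s) 7: sedebodead
surface: sedebodead

cell POLE=ib, VEL=du:
underlying: ne-bote-n
1. 0 -> e / C _ C: no change
2. f -> v, k -> g, t -> d / V _ V: fires at position(s) 5: neboden
surface: neboden

cell POLE=lu, VEL=zo:
underlying: zov-bote-ad
1. 0 -> e / C _ C: inserts after position(s) 3: zovebotead
2. f -> v, k -> g, t -> d / V _ V: fires at position(s) 7: zovebodead
surface: zovebodead

cell POLE=mi, VEL=em:
underlying: v-bote-ena
1. 0 -> e / C _ C: inserts after position(s) 1: veboteena
2. f -> v, k -> g, t -> d / V _ V: fires at position(s) 5: vebodeena
surface: vebodeena


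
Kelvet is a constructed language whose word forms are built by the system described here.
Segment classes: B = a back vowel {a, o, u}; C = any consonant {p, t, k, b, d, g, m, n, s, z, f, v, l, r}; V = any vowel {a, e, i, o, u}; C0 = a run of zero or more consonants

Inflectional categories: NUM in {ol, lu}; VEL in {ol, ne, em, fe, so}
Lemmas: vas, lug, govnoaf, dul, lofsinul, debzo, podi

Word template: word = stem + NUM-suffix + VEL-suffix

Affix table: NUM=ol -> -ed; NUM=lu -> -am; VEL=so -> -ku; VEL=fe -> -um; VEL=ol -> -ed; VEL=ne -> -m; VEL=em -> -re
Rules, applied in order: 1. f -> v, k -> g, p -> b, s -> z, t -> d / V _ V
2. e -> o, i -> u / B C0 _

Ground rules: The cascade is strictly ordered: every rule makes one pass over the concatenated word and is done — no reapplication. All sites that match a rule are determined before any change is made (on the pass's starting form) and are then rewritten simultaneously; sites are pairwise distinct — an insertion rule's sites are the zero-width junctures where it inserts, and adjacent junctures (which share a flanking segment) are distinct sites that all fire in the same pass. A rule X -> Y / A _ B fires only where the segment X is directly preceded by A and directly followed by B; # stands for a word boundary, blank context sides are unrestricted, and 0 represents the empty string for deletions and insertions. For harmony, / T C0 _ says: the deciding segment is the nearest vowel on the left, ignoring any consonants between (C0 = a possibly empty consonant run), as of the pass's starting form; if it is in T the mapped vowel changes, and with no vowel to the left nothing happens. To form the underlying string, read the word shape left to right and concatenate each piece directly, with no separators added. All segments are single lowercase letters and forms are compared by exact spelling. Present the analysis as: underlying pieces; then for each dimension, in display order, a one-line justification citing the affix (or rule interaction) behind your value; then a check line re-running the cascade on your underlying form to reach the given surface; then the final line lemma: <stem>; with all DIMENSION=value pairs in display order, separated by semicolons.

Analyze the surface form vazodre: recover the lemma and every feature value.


underlying: vas-ed-re
NUM=ol - signalled by the affix -ed
VEL=em - signalled by the affix -re
check: vasedre -> vazedre -> vazodre
lemma: vas; NUM=ol; VEL=em
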